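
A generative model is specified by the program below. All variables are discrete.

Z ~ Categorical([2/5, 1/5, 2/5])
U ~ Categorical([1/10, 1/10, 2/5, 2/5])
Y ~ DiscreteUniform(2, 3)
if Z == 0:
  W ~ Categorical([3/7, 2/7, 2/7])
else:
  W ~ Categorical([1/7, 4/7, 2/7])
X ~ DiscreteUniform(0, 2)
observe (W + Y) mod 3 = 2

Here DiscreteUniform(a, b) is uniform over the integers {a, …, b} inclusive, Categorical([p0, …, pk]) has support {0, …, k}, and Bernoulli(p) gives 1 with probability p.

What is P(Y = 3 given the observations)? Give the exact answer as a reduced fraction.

P(Y = 3 | obs) = 10/19

Enumerate traces; 72 have nonzero weight after conditioning:
  (Z=0, U=0, Y=2, W=0, X=0) weight 1/350
  (Z=0, U=0, Y=2, W=0, X=1) weight 1/350
  (Z=0, U=0, Y=2, W=0, X=2) weight 1/350
  (Z=0, U=0, Y=3, W=2, X=0) weight 1/525
  (Z=0, U=0, Y=3, W=2, X=1) weight 1/525
  (Z=0, U=0, Y=3, W=2, X=2) weight 1/525
  (Z=0, U=1, Y=2, W=0, X=0) weight 1/350
  (Z=0, U=1, Y=2, W=0, X=1) weight 1/350
  … 64 more
Group by Y:
  weight(Y=2) = 9/70
  weight(Y=3) = 1/7
Total weight = 9/70 + 1/7 = 19/70
P(Y=2 | obs) = 9/70 / 19/70 = 9/19
P(Y=3 | obs) = 1/7 / 19/70 = 10/19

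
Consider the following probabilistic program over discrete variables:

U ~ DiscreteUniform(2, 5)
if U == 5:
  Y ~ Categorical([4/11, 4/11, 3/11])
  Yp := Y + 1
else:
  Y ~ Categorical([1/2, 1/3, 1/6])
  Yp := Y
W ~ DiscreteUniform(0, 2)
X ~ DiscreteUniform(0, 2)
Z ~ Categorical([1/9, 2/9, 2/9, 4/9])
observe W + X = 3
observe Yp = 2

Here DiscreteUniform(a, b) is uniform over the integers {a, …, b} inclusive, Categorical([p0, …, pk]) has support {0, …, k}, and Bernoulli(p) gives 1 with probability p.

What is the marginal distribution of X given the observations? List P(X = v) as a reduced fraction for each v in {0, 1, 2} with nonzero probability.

P(X=1) = 1/2, P(X=2) = 1/2

Enumerate traces; 32 have nonzero weight after conditioning:
  (U=2, Y=2, W=1, X=2, Z=0) weight 1/1944
  (U=2, Y=2, W=1, X=2, Z=1) weight 1/972
  (U=2, Y=2, W=1, X=2, Z=2) weight 1/972
  (U=2, Y=2, W=1, X=2, Z=3) weight 1/486
  (U=2, Y=2, W=2, X=1, Z=0) weight 1/1944
  (U=2, Y=2, W=2, X=1, Z=1) weight 1/972
  (U=2, Y=2, W=2, X=1, Z=2) weight 1/972
  (U=2, Y=2, W=2, X=1, Z=3) weight 1/486
  … 24 more
Group by X:
  weight(X=1) = 19/792
  weight(X=2) = 19/792
Total weight = 19/792 + 19/792 = 19/396
P(X=1 | obs) = 19/792 / 19/396 = 1/2
P(X=2 | obs) = 19/792 / 19/396 = 1/2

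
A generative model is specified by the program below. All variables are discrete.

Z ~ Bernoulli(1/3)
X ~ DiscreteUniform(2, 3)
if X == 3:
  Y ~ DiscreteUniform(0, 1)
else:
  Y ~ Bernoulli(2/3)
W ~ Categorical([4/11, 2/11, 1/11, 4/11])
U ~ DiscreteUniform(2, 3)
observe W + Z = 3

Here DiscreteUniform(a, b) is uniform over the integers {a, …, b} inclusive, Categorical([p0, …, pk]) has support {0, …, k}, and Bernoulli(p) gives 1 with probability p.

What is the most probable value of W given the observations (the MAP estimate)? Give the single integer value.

Enumerate traces; 16 have nonzero weight after conditioning:
  (Z=0, X=2, Y=0, W=3, U=2) weight 2/99
  (Z=0, X=2, Y=0, W=3, U=3) weight 2/99
  (Z=0, X=2, Y=1, W=3, U=2) weight 4/99
  (Z=0, X=2, Y=1, W=3, U=3) weight 4/99
  (Z=0, X=3, Y=0, W=3, U=2) weight 1/33
  (Z=0, X=3, Y=0, W=3, U=3) weight 1/33
  (Z=0, X=3, Y=1, W=3, U=2) weight 1/33
  (Z=0, X=3, Y=1, W=3, U=3) weight 1/33
  (Z=1, X=2, Y=0, W=2, U=2) weight 1/396
  … 7 more
Group by W:
  weight(W=2) = 1/33
  weight(W=3) = 8/33
Total weight = 1/33 + 8/33 = 3/11
P(W=2 | obs) = 1/33 / 3/11 = 1/9
P(W=3 | obs) = 8/33 / 3/11 = 8/9
argmax = 3

argmax_v P(W = v | obs) = 3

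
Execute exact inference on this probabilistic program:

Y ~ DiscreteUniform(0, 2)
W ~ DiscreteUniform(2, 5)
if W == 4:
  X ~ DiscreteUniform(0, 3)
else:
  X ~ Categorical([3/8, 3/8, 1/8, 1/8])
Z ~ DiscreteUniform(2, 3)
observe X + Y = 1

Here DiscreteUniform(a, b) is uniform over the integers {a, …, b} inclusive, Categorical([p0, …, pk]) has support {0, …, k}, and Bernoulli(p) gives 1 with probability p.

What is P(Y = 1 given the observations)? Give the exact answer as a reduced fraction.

Enumerate traces; 16 have nonzero weight after conditioning:
  (Y=0, W=2, X=1, Z=2) weight 1/64
  (Y=0, W=2, X=1, Z=3) weight 1/64
  (Y=0, W=3, X=1, Z=2) weight 1/64
  (Y=0, W=3, X=1, Z=3) weight 1/64
  (Y=0, W=4, X=1, Z=2) weight 1/96
  (Y=0, W=4, X=1, Z=3) weight 1/96
  (Y=0, W=5, X=1, Z=2) weight 1/64
  (Y=0, W=5, X=1, Z=3) weight 1/64
  (Y=1, W=2, X=0, Z=2) weight 1/64
  … 7 more
Group by Y:
  weight(Y=0) = 11/96
  weight(Y=1) = 11/96
Total weight = 11/96 + 11/96 = 11/48
P(Y=0 | obs) = 11/96 / 11/48 = 1/2
P(Y=1 | obs) = 11/96 / 11/48 = 1/2

P(Y = 1 | obs) = 1/2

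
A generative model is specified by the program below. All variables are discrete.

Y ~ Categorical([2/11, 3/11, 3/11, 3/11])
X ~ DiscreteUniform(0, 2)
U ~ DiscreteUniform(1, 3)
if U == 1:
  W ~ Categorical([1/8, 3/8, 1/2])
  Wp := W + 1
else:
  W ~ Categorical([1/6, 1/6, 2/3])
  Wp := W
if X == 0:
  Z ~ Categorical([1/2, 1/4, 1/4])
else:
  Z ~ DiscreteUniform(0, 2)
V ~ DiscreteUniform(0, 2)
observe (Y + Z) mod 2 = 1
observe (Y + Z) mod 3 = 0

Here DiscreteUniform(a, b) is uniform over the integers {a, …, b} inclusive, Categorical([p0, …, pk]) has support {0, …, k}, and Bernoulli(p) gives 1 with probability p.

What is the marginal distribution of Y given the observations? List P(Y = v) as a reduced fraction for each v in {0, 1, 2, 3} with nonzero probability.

Enumerate traces; 243 have nonzero weight after conditioning:
  (Y=1, X=0, U=1, W=0, Z=2, V=0) weight 1/3168
  (Y=1, X=0, U=1, W=0, Z=2, V=1) weight 1/3168
  (Y=1, X=0, U=1, W=0, Z=2, V=2) weight 1/3168
  (Y=1, X=0, U=1, W=1, Z=2, V=0) weight 1/1056
  (Y=1, X=0, U=1, W=1, Z=2, V=1) weight 1/1056
  (Y=1, X=0, U=1, W=1, Z=2, V=2) weight 1/1056
  (Y=1, X=0, U=1, W=2, Z=2, V=0) weight 1/792
  (Y=1, X=0, U=1, W=2, Z=2, V=1) weight 1/792
  (Y=2, X=0, U=1, W=0, Z=1, V=0) weight 1/3168
  (Y=3, X=0, U=1, W=0, Z=0, V=0) weight 1/1584
  … 233 more
Group by Y:
  weight(Y=1) = 1/12
  weight(Y=2) = 1/12
  weight(Y=3) = 7/66
Total weight = 1/12 + 1/12 + 7/66 = 3/11
P(Y=1 | obs) = 1/12 / 3/11 = 11/36
P(Y=2 | obs) = 1/12 / 3/11 = 11/36
P(Y=3 | obs) = 7/66 / 3/11 = 7/18

P(Y=1) = 11/36, P(Y=2) = 11/36, P(Y=3) = 7/18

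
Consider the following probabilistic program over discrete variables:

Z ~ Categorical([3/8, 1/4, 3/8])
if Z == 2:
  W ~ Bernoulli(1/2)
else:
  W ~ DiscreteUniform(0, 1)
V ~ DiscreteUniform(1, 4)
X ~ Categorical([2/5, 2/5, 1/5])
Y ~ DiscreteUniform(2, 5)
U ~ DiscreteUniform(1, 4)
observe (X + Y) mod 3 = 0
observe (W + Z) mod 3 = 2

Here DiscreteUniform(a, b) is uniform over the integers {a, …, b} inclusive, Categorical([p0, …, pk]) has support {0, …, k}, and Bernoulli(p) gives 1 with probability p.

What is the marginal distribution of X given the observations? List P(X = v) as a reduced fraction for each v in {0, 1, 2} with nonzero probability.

P(X=0) = 2/7, P(X=1) = 4/7, P(X=2) = 1/7

Enumerate traces; 128 have nonzero weight after conditioning:
  (Z=1, W=1, V=1, X=0, Y=3, U=1) weight 1/1280
  (Z=1, W=1, V=1, X=0, Y=3, U=2) weight 1/1280
  (Z=1, W=1, V=1, X=0, Y=3, U=3) weight 1/1280
  (Z=1, W=1, V=1, X=0, Y=3, U=4) weight 1/1280
  (Z=1, W=1, V=1, X=1, Y=2, U=1) weight 1/1280
  (Z=1, W=1, V=1, X=1, Y=2, U=2) weight 1/1280
  (Z=1, W=1, V=1, X=1, Y=2, U=3) weight 1/1280
  (Z=1, W=1, V=1, X=1, Y=2, U=4) weight 1/1280
  (Z=1, W=1, V=1, X=2, Y=4, U=1) weight 1/2560
  … 119 more
Group by X:
  weight(X=0) = 1/32
  weight(X=1) = 1/16
  weight(X=2) = 1/64
Total weight = 1/32 + 1/16 + 1/64 = 7/64
P(X=0 | obs) = 1/32 / 7/64 = 2/7
P(X=1 | obs) = 1/16 / 7/64 = 4/7
P(X=2 | obs) = 1/64 / 7/64 = 1/7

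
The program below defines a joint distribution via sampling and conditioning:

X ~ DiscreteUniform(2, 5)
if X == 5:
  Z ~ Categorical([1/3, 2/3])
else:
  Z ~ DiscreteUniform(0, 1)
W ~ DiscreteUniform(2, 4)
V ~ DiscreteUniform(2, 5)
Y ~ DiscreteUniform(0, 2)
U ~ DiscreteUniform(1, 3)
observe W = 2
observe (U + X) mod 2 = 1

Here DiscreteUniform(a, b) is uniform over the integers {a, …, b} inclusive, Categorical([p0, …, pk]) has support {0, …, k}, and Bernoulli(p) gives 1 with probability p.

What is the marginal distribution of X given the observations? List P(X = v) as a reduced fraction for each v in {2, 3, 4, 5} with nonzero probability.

P(X=2) = 1/3, P(X=3) = 1/6, P(X=4) = 1/3, P(X=5) = 1/6

Enumerate traces; 144 have nonzero weight after conditioning:
  (X=2, Z=0, W=2, V=2, Y=0, U=1) weight 1/864
  (X=2, Z=0, W=2, V=2, Y=0, U=3) weight 1/864
  (X=2, Z=0, W=2, V=2, Y=1, U=1) weight 1/864
  (X=2, Z=0, W=2, V=2, Y=1, U=3) weight 1/864
  (X=2, Z=0, W=2, V=2, Y=2, U=1) weight 1/864
  (X=2, Z=0, W=2, V=2, Y=2, U=3) weight 1/864
  (X=2, Z=0, W=2, V=3, Y=0, U=1) weight 1/864
  (X=2, Z=0, W=2, V=3, Y=0, U=3) weight 1/864
  (X=3, Z=0, W=2, V=2, Y=0, U=2) weight 1/864
  (X=4, Z=0, W=2, V=2, Y=0, U=1) weight 1/864
  … 134 more
Group by X:
  weight(X=2) = 1/18
  weight(X=3) = 1/36
  weight(X=4) = 1/18
  weight(X=5) = 1/36
Total weight = 1/18 + 1/36 + 1/18 + 1/36 = 1/6
P(X=2 | obs) = 1/18 / 1/6 = 1/3
P(X=3 | obs) = 1/36 / 1/6 = 1/6
P(X=4 | obs) = 1/18 / 1/6 = 1/3
P(X=5 | obs) = 1/36 / 1/6 = 1/6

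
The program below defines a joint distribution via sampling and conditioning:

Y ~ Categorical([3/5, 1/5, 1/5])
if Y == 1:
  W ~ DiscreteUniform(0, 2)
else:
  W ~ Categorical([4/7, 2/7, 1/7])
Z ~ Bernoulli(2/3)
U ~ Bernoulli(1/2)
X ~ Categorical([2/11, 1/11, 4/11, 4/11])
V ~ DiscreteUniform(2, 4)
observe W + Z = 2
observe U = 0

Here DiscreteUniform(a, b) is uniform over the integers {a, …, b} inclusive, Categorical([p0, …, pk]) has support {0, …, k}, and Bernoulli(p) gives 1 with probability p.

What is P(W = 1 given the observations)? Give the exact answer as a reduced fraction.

P(W = 1 | obs) = 62/81

Enumerate traces; 72 have nonzero weight after conditioning:
  (Y=0, W=1, Z=1, U=0, X=0, V=2) weight 4/1155
  (Y=0, W=1, Z=1, U=0, X=0, V=3) weight 4/1155
  (Y=0, W=1, Z=1, U=0, X=0, V=4) weight 4/1155
  (Y=0, W=1, Z=1, U=0, X=1, V=2) weight 2/1155
  (Y=0, W=1, Z=1, U=0, X=1, V=3) weight 2/1155
  (Y=0, W=1, Z=1, U=0, X=1, V=4) weight 2/1155
  (Y=0, W=1, Z=1, U=0, X=2, V=2) weight 8/1155
  (Y=0, W=1, Z=1, U=0, X=2, V=3) weight 8/1155
  (Y=0, W=2, Z=0, U=0, X=0, V=2) weight 1/1155
  … 63 more
Group by W:
  weight(W=1) = 31/315
  weight(W=2) = 19/630
Total weight = 31/315 + 19/630 = 9/70
P(W=1 | obs) = 31/315 / 9/70 = 62/81
P(W=2 | obs) = 19/630 / 9/70 = 19/81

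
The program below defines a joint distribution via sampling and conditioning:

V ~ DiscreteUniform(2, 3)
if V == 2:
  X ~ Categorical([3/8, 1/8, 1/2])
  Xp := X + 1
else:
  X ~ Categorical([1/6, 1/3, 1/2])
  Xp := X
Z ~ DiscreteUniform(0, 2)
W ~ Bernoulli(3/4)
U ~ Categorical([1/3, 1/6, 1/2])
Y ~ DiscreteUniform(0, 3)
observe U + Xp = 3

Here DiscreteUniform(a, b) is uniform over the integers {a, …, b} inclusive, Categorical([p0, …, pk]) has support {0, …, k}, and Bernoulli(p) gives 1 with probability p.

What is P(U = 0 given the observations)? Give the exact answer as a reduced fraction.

P(U = 0 | obs) = 4/15

Enumerate traces; 120 have nonzero weight after conditioning:
  (V=2, X=0, Z=0, W=0, U=2, Y=0) weight 1/512
  (V=2, X=0, Z=0, W=0, U=2, Y=1) weight 1/512
  (V=2, X=0, Z=0, W=0, U=2, Y=2) weight 1/512
  (V=2, X=0, Z=0, W=0, U=2, Y=3) weight 1/512
  (V=2, X=0, Z=0, W=1, U=2, Y=0) weight 3/512
  (V=2, X=0, Z=0, W=1, U=2, Y=1) weight 3/512
  (V=2, X=0, Z=0, W=1, U=2, Y=2) weight 3/512
  (V=2, X=0, Z=0, W=1, U=2, Y=3) weight 3/512
  (V=2, X=1, Z=0, W=0, U=1, Y=0) weight 1/4608
  (V=2, X=2, Z=0, W=0, U=0, Y=0) weight 1/576
  … 110 more
Group by U:
  weight(U=0) = 1/12
  weight(U=1) = 5/96
  weight(U=2) = 17/96
Total weight = 1/12 + 5/96 + 17/96 = 5/16
P(U=0 | obs) = 1/12 / 5/16 = 4/15
P(U=1 | obs) = 5/96 / 5/16 = 1/6
P(U=2 | obs) = 17/96 / 5/16 = 17/30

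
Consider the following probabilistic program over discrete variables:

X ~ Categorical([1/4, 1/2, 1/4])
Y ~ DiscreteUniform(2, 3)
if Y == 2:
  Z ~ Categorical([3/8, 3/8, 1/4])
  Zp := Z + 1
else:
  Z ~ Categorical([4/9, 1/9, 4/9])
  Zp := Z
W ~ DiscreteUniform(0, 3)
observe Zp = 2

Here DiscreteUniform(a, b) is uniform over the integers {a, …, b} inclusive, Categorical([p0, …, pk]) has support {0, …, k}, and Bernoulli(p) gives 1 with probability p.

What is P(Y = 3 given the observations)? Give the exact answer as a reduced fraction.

Enumerate traces; 24 have nonzero weight after conditioning:
  (X=0, Y=2, Z=1, W=0) weight 3/256
  (X=0, Y=2, Z=1, W=1) weight 3/256
  (X=0, Y=2, Z=1, W=2) weight 3/256
  (X=0, Y=2, Z=1, W=3) weight 3/256
  (X=0, Y=3, Z=2, W=0) weight 1/72
  (X=0, Y=3, Z=2, W=1) weight 1/72
  (X=0, Y=3, Z=2, W=2) weight 1/72
  (X=0, Y=3, Z=2, W=3) weight 1/72
  … 16 more
Group by Y:
  weight(Y=2) = 3/16
  weight(Y=3) = 2/9
Total weight = 3/16 + 2/9 = 59/144
P(Y=2 | obs) = 3/16 / 59/144 = 27/59
P(Y=3 | obs) = 2/9 / 59/144 = 32/59

P(Y = 3 | obs) = 32/59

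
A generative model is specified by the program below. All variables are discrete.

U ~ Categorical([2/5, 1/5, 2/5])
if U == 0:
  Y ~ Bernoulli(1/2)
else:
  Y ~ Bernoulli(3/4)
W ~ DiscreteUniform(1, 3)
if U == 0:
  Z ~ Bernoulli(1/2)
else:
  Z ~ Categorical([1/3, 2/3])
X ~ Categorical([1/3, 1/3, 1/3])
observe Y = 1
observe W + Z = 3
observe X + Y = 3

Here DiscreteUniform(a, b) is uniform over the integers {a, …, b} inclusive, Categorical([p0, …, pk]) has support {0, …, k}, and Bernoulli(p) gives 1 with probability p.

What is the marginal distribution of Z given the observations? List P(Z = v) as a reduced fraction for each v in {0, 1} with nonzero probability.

Enumerate traces; 6 have nonzero weight after conditioning:
  (U=0, Y=1, W=2, Z=1, X=2) weight 1/90
  (U=0, Y=1, W=3, Z=0, X=2) weight 1/90
  (U=1, Y=1, W=2, Z=1, X=2) weight 1/90
  (U=1, Y=1, W=3, Z=0, X=2) weight 1/180
  (U=2, Y=1, W=2, Z=1, X=2) weight 1/45
  (U=2, Y=1, W=3, Z=0, X=2) weight 1/90
Group by Z:
  weight(Z=0) = 1/36
  weight(Z=1) = 2/45
Total weight = 1/36 + 2/45 = 13/180
P(Z=0 | obs) = 1/36 / 13/180 = 5/13
P(Z=1 | obs) = 2/45 / 13/180 = 8/13

P(Z=0) = 5/13, P(Z=1) = 8/13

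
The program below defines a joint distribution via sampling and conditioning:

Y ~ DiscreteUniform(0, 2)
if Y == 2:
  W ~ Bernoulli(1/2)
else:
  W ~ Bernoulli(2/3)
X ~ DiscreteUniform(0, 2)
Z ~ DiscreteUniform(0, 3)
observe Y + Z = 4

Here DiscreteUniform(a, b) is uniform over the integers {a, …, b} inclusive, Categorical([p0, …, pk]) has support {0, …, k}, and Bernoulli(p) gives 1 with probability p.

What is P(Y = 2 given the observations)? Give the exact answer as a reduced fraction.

Enumerate traces; 12 have nonzero weight after conditioning:
  (Y=1, W=0, X=0, Z=3) weight 1/108
  (Y=1, W=0, X=1, Z=3) weight 1/108
  (Y=1, W=0, X=2, Z=3) weight 1/108
  (Y=1, W=1, X=0, Z=3) weight 1/54
  (Y=1, W=1, X=1, Z=3) weight 1/54
  (Y=1, W=1, X=2, Z=3) weight 1/54
  (Y=2, W=0, X=0, Z=2) weight 1/72
  (Y=2, W=0, X=1, Z=2) weight 1/72
  … 4 more
Group by Y:
  weight(Y=1) = 1/12
  weight(Y=2) = 1/12
Total weight = 1/12 + 1/12 = 1/6
P(Y=1 | obs) = 1/12 / 1/6 = 1/2
P(Y=2 | obs) = 1/12 / 1/6 = 1/2

P(Y = 2 | obs) = 1/2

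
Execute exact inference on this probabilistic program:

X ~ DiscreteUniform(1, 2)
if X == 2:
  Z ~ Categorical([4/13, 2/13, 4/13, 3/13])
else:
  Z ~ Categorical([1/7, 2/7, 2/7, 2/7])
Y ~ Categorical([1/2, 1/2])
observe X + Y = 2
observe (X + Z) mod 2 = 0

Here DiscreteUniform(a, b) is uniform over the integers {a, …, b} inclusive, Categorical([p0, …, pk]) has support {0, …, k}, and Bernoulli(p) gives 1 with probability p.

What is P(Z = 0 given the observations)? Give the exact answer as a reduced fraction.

Enumerate traces; 4 have nonzero weight after conditioning:
  (X=1, Z=1, Y=1) weight 1/14
  (X=1, Z=3, Y=1) weight 1/14
  (X=2, Z=0, Y=0) weight 1/13
  (X=2, Z=2, Y=0) weight 1/13
Group by Z:
  weight(Z=0) = 1/13
  weight(Z=1) = 1/14
  weight(Z=2) = 1/13
  weight(Z=3) = 1/14
Total weight = 1/13 + 1/14 + 1/13 + 1/14 = 27/91
P(Z=0 | obs) = 1/13 / 27/91 = 7/27
P(Z=1 | obs) = 1/14 / 27/91 = 13/54
P(Z=2 | obs) = 1/13 / 27/91 = 7/27
P(Z=3 | obs) = 1/14 / 27/91 = 13/54

P(Z = 0 | obs) = 7/27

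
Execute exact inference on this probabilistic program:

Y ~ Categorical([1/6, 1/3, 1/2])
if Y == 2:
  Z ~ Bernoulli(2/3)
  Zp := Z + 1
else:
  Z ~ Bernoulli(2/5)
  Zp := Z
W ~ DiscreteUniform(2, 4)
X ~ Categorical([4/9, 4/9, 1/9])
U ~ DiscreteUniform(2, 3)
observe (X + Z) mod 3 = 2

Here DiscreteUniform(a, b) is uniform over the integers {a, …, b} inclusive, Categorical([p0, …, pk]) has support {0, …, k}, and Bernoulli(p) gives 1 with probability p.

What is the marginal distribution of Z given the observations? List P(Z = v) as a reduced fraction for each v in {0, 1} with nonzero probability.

P(Z=0) = 7/39, P(Z=1) = 32/39

Enumerate traces; 36 have nonzero weight after conditioning:
  (Y=0, Z=0, W=2, X=2, U=2) weight 1/540
  (Y=0, Z=0, W=2, X=2, U=3) weight 1/540
  (Y=0, Z=0, W=3, X=2, U=2) weight 1/540
  (Y=0, Z=0, W=3, X=2, U=3) weight 1/540
  (Y=0, Z=0, W=4, X=2, U=2) weight 1/540
  (Y=0, Z=0, W=4, X=2, U=3) weight 1/540
  (Y=0, Z=1, W=2, X=1, U=2) weight 2/405
  (Y=0, Z=1, W=2, X=1, U=3) weight 2/405
  … 28 more
Group by Z:
  weight(Z=0) = 7/135
  weight(Z=1) = 32/135
Total weight = 7/135 + 32/135 = 13/45
P(Z=0 | obs) = 7/135 / 13/45 = 7/39
P(Z=1 | obs) = 32/135 / 13/45 = 32/39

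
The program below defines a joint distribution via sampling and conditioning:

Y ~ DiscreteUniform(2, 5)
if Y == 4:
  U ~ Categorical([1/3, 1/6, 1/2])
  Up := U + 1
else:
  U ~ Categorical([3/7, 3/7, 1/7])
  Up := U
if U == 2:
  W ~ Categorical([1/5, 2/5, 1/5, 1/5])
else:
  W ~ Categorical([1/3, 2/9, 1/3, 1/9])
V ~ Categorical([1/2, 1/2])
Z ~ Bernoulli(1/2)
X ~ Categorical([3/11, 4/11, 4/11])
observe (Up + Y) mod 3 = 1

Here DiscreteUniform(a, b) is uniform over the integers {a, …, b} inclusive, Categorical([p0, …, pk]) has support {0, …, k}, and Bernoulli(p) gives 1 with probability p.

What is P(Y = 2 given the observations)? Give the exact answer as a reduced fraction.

P(Y = 2 | obs) = 2/17

Enumerate traces; 192 have nonzero weight after conditioning:
  (Y=2, U=2, W=0, V=0, Z=0, X=0) weight 3/6160
  (Y=2, U=2, W=0, V=0, Z=0, X=1) weight 1/1540
  (Y=2, U=2, W=0, V=0, Z=0, X=2) weight 1/1540
  (Y=2, U=2, W=0, V=0, Z=1, X=0) weight 3/6160
  (Y=2, U=2, W=0, V=0, Z=1, X=1) weight 1/1540
  (Y=2, U=2, W=0, V=0, Z=1, X=2) weight 1/1540
  (Y=2, U=2, W=0, V=1, Z=0, X=0) weight 3/6160
  (Y=2, U=2, W=0, V=1, Z=0, X=1) weight 1/1540
  (Y=3, U=1, W=0, V=0, Z=0, X=0) weight 3/1232
  (Y=4, U=2, W=0, V=0, Z=0, X=0) weight 3/1760
  … 182 more
Group by Y:
  weight(Y=2) = 1/28
  weight(Y=3) = 3/28
  weight(Y=4) = 1/8
  weight(Y=5) = 1/28
Total weight = 1/28 + 3/28 + 1/8 + 1/28 = 17/56
P(Y=2 | obs) = 1/28 / 17/56 = 2/17
P(Y=3 | obs) = 3/28 / 17/56 = 6/17
P(Y=4 | obs) = 1/8 / 17/56 = 7/17
P(Y=5 | obs) = 1/28 / 17/56 = 2/17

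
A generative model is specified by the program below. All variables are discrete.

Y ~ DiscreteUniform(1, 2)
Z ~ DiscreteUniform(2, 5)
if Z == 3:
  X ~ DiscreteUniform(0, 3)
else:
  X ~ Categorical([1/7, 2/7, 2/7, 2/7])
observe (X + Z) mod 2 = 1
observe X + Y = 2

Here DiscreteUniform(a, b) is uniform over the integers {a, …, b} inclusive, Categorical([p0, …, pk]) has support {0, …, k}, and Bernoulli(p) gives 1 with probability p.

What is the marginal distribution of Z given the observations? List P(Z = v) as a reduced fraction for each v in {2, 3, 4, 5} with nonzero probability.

P(Z=2) = 8/27, P(Z=3) = 7/27, P(Z=4) = 8/27, P(Z=5) = 4/27

Enumerate traces; 4 have nonzero weight after conditioning:
  (Y=1, Z=2, X=1) weight 1/28
  (Y=1, Z=4, X=1) weight 1/28
  (Y=2, Z=3, X=0) weight 1/32
  (Y=2, Z=5, X=0) weight 1/56
Group by Z:
  weight(Z=2) = 1/28
  weight(Z=3) = 1/32
  weight(Z=4) = 1/28
  weight(Z=5) = 1/56
Total weight = 1/28 + 1/32 + 1/28 + 1/56 = 27/224
P(Z=2 | obs) = 1/28 / 27/224 = 8/27
P(Z=3 | obs) = 1/32 / 27/224 = 7/27
P(Z=4 | obs) = 1/28 / 27/224 = 8/27
P(Z=5 | obs) = 1/56 / 27/224 = 4/27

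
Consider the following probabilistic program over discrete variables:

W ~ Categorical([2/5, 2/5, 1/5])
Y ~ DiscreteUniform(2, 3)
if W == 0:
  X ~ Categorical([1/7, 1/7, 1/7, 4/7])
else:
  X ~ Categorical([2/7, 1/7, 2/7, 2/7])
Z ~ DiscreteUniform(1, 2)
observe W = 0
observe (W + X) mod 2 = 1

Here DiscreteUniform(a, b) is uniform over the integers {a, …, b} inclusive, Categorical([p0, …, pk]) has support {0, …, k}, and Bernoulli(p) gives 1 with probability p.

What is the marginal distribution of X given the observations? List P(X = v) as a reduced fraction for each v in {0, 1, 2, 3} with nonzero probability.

P(X=1) = 1/5, P(X=3) = 4/5

Enumerate traces; 8 have nonzero weight after conditioning:
  (W=0, Y=2, X=1, Z=1) weight 1/70
  (W=0, Y=2, X=1, Z=2) weight 1/70
  (W=0, Y=2, X=3, Z=1) weight 2/35
  (W=0, Y=2, X=3, Z=2) weight 2/35
  (W=0, Y=3, X=1, Z=1) weight 1/70
  (W=0, Y=3, X=1, Z=2) weight 1/70
  (W=0, Y=3, X=3, Z=1) weight 2/35
  (W=0, Y=3, X=3, Z=2) weight 2/35
Group by X:
  weight(X=1) = 2/35
  weight(X=3) = 8/35
Total weight = 2/35 + 8/35 = 2/7
P(X=1 | obs) = 2/35 / 2/7 = 1/5
P(X=3 | obs) = 8/35 / 2/7 = 4/5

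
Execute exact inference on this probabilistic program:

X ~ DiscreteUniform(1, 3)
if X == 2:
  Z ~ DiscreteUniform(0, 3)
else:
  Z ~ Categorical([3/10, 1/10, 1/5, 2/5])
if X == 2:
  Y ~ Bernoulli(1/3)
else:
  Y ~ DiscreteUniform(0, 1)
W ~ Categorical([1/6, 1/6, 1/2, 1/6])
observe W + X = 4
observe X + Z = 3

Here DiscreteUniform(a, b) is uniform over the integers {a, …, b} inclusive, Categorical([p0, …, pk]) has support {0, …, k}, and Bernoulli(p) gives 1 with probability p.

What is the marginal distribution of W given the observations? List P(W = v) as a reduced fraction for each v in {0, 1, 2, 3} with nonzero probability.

P(W=1) = 6/25, P(W=2) = 3/5, P(W=3) = 4/25

Enumerate traces; 6 have nonzero weight after conditioning:
  (X=1, Z=2, Y=0, W=3) weight 1/180
  (X=1, Z=2, Y=1, W=3) weight 1/180
  (X=2, Z=1, Y=0, W=2) weight 1/36
  (X=2, Z=1, Y=1, W=2) weight 1/72
  (X=3, Z=0, Y=0, W=1) weight 1/120
  (X=3, Z=0, Y=1, W=1) weight 1/120
Group by W:
  weight(W=1) = 1/60
  weight(W=2) = 1/24
  weight(W=3) = 1/90
Total weight = 1/60 + 1/24 + 1/90 = 5/72
P(W=1 | obs) = 1/60 / 5/72 = 6/25
P(W=2 | obs) = 1/24 / 5/72 = 3/5
P(W=3 | obs) = 1/90 / 5/72 = 4/25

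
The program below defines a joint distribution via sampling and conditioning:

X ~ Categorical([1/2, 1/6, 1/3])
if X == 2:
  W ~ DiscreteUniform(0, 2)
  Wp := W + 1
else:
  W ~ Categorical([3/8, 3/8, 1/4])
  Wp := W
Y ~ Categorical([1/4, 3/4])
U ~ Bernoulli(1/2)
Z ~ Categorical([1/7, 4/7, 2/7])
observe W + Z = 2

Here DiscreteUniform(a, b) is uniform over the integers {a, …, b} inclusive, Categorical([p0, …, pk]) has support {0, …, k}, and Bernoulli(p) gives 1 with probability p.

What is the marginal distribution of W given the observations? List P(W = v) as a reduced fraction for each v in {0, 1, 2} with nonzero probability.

P(W=0) = 13/44, P(W=1) = 13/22, P(W=2) = 5/44

Enumerate traces; 36 have nonzero weight after conditioning:
  (X=0, W=0, Y=0, U=0, Z=2) weight 3/448
  (X=0, W=0, Y=0, U=1, Z=2) weight 3/448
  (X=0, W=0, Y=1, U=0, Z=2) weight 9/448
  (X=0, W=0, Y=1, U=1, Z=2) weight 9/448
  (X=0, W=1, Y=0, U=0, Z=1) weight 3/224
  (X=0, W=1, Y=0, U=1, Z=1) weight 3/224
  (X=0, W=1, Y=1, U=0, Z=1) weight 9/224
  (X=0, W=1, Y=1, U=1, Z=1) weight 9/224
  (X=0, W=2, Y=0, U=0, Z=0) weight 1/448
  … 27 more
Group by W:
  weight(W=0) = 13/126
  weight(W=1) = 13/63
  weight(W=2) = 5/126
Total weight = 13/126 + 13/63 + 5/126 = 22/63
P(W=0 | obs) = 13/126 / 22/63 = 13/44
P(W=1 | obs) = 13/63 / 22/63 = 13/22
P(W=2 | obs) = 5/126 / 22/63 = 5/44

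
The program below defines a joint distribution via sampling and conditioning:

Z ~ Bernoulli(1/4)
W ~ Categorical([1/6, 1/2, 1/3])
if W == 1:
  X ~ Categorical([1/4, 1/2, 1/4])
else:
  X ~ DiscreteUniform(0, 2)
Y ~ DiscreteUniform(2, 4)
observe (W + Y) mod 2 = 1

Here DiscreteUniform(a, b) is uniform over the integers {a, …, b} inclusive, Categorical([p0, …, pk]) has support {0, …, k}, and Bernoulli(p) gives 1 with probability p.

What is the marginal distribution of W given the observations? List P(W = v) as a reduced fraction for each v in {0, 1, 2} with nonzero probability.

P(W=0) = 1/9, P(W=1) = 2/3, P(W=2) = 2/9

Enumerate traces; 24 have nonzero weight after conditioning:
  (Z=0, W=0, X=0, Y=3) weight 1/72
  (Z=0, W=0, X=1, Y=3) weight 1/72
  (Z=0, W=0, X=2, Y=3) weight 1/72
  (Z=0, W=1, X=0, Y=2) weight 1/32
  (Z=0, W=1, X=0, Y=4) weight 1/32
  (Z=0, W=1, X=1, Y=2) weight 1/16
  (Z=0, W=1, X=1, Y=4) weight 1/16
  (Z=0, W=1, X=2, Y=2) weight 1/32
  (Z=0, W=2, X=0, Y=3) weight 1/36
  … 15 more
Group by W:
  weight(W=0) = 1/18
  weight(W=1) = 1/3
  weight(W=2) = 1/9
Total weight = 1/18 + 1/3 + 1/9 = 1/2
P(W=0 | obs) = 1/18 / 1/2 = 1/9
P(W=1 | obs) = 1/3 / 1/2 = 2/3
P(W=2 | obs) = 1/9 / 1/2 = 2/9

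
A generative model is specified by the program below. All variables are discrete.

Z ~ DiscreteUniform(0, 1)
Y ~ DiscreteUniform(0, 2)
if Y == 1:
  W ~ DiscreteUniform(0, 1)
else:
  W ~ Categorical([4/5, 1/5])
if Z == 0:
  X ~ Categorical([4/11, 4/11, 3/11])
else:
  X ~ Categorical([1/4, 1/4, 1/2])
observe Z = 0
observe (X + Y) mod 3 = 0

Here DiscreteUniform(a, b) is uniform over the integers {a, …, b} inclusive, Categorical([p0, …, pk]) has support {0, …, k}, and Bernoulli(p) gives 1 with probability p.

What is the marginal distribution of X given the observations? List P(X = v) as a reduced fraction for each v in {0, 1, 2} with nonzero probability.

Enumerate traces; 6 have nonzero weight after conditioning:
  (Z=0, Y=0, W=0, X=0) weight 8/165
  (Z=0, Y=0, W=1, X=0) weight 2/165
  (Z=0, Y=1, W=0, X=2) weight 1/44
  (Z=0, Y=1, W=1, X=2) weight 1/44
  (Z=0, Y=2, W=0, X=1) weight 8/165
  (Z=0, Y=2, W=1, X=1) weight 2/165
Group by X:
  weight(X=0) = 2/33
  weight(X=1) = 2/33
  weight(X=2) = 1/22
Total weight = 2/33 + 2/33 + 1/22 = 1/6
P(X=0 | obs) = 2/33 / 1/6 = 4/11
P(X=1 | obs) = 2/33 / 1/6 = 4/11
P(X=2 | obs) = 1/22 / 1/6 = 3/11

P(X=0) = 4/11, P(X=1) = 4/11, P(X=2) = 3/11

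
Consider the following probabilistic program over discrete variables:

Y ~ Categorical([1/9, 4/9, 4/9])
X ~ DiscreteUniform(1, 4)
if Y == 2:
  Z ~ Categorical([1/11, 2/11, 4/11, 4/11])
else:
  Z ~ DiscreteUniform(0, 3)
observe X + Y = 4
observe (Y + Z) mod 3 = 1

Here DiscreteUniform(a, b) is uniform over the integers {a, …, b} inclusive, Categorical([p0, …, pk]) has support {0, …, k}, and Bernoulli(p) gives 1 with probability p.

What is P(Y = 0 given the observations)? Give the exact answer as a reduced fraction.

Enumerate traces; 4 have nonzero weight after conditioning:
  (Y=0, X=4, Z=1) weight 1/144
  (Y=1, X=3, Z=0) weight 1/36
  (Y=1, X=3, Z=3) weight 1/36
  (Y=2, X=2, Z=2) weight 4/99
Group by Y:
  weight(Y=0) = 1/144
  weight(Y=1) = 1/18
  weight(Y=2) = 4/99
Total weight = 1/144 + 1/18 + 4/99 = 163/1584
P(Y=0 | obs) = 1/144 / 163/1584 = 11/163
P(Y=1 | obs) = 1/18 / 163/1584 = 88/163
P(Y=2 | obs) = 4/99 / 163/1584 = 64/163

P(Y = 0 | obs) = 11/163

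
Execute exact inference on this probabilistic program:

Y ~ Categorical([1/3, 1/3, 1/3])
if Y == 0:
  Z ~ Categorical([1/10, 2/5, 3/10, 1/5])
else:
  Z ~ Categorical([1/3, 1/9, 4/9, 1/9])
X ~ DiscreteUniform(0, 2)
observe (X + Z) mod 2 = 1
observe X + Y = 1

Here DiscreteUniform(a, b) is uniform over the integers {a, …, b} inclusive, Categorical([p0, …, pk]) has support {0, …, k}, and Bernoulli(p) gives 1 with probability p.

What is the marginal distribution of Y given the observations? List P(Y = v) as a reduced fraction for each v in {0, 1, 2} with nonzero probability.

P(Y=0) = 9/14, P(Y=1) = 5/14

Enumerate traces; 4 have nonzero weight after conditioning:
  (Y=0, Z=0, X=1) weight 1/90
  (Y=0, Z=2, X=1) weight 1/30
  (Y=1, Z=1, X=0) weight 1/81
  (Y=1, Z=3, X=0) weight 1/81
Group by Y:
  weight(Y=0) = 2/45
  weight(Y=1) = 2/81
Total weight = 2/45 + 2/81 = 28/405
P(Y=0 | obs) = 2/45 / 28/405 = 9/14
P(Y=1 | obs) = 2/81 / 28/405 = 5/14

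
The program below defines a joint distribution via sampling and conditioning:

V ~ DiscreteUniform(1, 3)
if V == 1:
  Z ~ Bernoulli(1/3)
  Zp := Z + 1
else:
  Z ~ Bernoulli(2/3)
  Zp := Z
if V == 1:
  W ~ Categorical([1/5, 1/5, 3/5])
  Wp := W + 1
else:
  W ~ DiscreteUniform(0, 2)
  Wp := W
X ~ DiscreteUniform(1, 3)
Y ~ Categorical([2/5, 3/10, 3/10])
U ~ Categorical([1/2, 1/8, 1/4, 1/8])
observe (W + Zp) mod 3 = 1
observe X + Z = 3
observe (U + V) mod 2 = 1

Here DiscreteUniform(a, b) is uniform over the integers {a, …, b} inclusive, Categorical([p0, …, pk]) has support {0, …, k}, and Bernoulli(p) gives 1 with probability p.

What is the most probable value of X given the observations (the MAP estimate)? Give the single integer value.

Enumerate traces; 36 have nonzero weight after conditioning:
  (V=1, Z=0, W=0, X=3, Y=0, U=0) weight 2/675
  (V=1, Z=0, W=0, X=3, Y=0, U=2) weight 1/675
  (V=1, Z=0, W=0, X=3, Y=1, U=0) weight 1/450
  (V=1, Z=0, W=0, X=3, Y=1, U=2) weight 1/900
  (V=1, Z=0, W=0, X=3, Y=2, U=0) weight 1/450
  (V=1, Z=0, W=0, X=3, Y=2, U=2) weight 1/900
  (V=1, Z=1, W=2, X=2, Y=0, U=0) weight 1/225
  (V=1, Z=1, W=2, X=2, Y=0, U=2) weight 1/450
  … 28 more
Group by X:
  weight(X=2) = 67/1620
  weight(X=3) = 19/810
Total weight = 67/1620 + 19/810 = 7/108
P(X=2 | obs) = 67/1620 / 7/108 = 67/105
P(X=3 | obs) = 19/810 / 7/108 = 38/105
argmax = 2

argmax_v P(X = v | obs) = 2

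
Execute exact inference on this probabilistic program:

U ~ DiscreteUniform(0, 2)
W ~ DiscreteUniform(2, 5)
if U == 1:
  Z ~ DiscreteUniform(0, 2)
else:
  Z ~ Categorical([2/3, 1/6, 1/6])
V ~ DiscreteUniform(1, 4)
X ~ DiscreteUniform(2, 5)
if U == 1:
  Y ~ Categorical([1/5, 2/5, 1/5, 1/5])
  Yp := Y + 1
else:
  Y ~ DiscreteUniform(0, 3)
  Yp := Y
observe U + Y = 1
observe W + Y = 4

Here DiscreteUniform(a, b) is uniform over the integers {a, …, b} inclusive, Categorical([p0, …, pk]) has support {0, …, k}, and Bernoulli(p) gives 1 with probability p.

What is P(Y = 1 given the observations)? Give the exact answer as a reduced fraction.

Enumerate traces; 96 have nonzero weight after conditioning:
  (U=0, W=3, Z=0, V=1, X=2, Y=1) weight 1/1152
  (U=0, W=3, Z=0, V=1, X=3, Y=1) weight 1/1152
  (U=0, W=3, Z=0, V=1, X=4, Y=1) weight 1/1152
  (U=0, W=3, Z=0, V=1, X=5, Y=1) weight 1/1152
  (U=0, W=3, Z=0, V=2, X=2, Y=1) weight 1/1152
  (U=0, W=3, Z=0, V=2, X=3, Y=1) weight 1/1152
  (U=0, W=3, Z=0, V=2, X=4, Y=1) weight 1/1152
  (U=0, W=3, Z=0, V=2, X=5, Y=1) weight 1/1152
  (U=1, W=4, Z=0, V=1, X=2, Y=0) weight 1/2880
  … 87 more
Group by Y:
  weight(Y=0) = 1/60
  weight(Y=1) = 1/48
Total weight = 1/60 + 1/48 = 3/80
P(Y=0 | obs) = 1/60 / 3/80 = 4/9
P(Y=1 | obs) = 1/48 / 3/80 = 5/9

P(Y = 1 | obs) = 5/9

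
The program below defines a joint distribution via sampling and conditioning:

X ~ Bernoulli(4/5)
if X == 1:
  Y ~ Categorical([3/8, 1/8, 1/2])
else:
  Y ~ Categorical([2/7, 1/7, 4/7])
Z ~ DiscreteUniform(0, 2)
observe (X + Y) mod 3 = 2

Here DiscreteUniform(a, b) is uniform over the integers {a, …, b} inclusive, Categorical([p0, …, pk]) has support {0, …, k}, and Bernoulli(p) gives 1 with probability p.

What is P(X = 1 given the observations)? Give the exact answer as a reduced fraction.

P(X = 1 | obs) = 7/15

Enumerate traces; 6 have nonzero weight after conditioning:
  (X=0, Y=2, Z=0) weight 4/105
  (X=0, Y=2, Z=1) weight 4/105
  (X=0, Y=2, Z=2) weight 4/105
  (X=1, Y=1, Z=0) weight 1/30
  (X=1, Y=1, Z=1) weight 1/30
  (X=1, Y=1, Z=2) weight 1/30
Group by X:
  weight(X=0) = 4/35
  weight(X=1) = 1/10
Total weight = 4/35 + 1/10 = 3/14
P(X=0 | obs) = 4/35 / 3/14 = 8/15
P(X=1 | obs) = 1/10 / 3/14 = 7/15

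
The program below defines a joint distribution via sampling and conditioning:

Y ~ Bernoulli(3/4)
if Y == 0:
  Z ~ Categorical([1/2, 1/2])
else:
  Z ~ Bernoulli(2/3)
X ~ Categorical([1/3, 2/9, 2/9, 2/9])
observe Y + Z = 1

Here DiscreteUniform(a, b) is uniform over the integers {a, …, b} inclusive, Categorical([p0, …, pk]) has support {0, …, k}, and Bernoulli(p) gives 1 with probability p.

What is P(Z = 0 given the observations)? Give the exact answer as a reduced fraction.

Enumerate traces; 8 have nonzero weight after conditioning:
  (Y=0, Z=1, X=0) weight 1/24
  (Y=0, Z=1, X=1) weight 1/36
  (Y=0, Z=1, X=2) weight 1/36
  (Y=0, Z=1, X=3) weight 1/36
  (Y=1, Z=0, X=0) weight 1/12
  (Y=1, Z=0, X=1) weight 1/18
  (Y=1, Z=0, X=2) weight 1/18
  (Y=1, Z=0, X=3) weight 1/18
Group by Z:
  weight(Z=0) = 1/4
  weight(Z=1) = 1/8
Total weight = 1/4 + 1/8 = 3/8
P(Z=0 | obs) = 1/4 / 3/8 = 2/3
P(Z=1 | obs) = 1/8 / 3/8 = 1/3

P(Z = 0 | obs) = 2/3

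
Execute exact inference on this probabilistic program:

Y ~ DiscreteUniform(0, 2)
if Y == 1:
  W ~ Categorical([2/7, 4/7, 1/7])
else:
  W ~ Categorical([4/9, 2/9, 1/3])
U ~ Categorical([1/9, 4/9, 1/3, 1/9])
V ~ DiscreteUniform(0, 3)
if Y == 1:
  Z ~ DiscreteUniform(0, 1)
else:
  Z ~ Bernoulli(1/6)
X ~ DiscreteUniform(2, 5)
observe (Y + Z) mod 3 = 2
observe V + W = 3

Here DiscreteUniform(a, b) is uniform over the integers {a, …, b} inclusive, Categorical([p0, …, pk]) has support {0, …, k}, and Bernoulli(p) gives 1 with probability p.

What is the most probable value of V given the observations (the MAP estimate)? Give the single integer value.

Enumerate traces; 96 have nonzero weight after conditioning:
  (Y=1, W=0, U=0, V=3, Z=1, X=2) weight 1/3024
  (Y=1, W=0, U=0, V=3, Z=1, X=3) weight 1/3024
  (Y=1, W=0, U=0, V=3, Z=1, X=4) weight 1/3024
  (Y=1, W=0, U=0, V=3, Z=1, X=5) weight 1/3024
  (Y=1, W=0, U=1, V=3, Z=1, X=2) weight 1/756
  (Y=1, W=0, U=1, V=3, Z=1, X=3) weight 1/756
  (Y=1, W=0, U=1, V=3, Z=1, X=4) weight 1/756
  (Y=1, W=0, U=1, V=3, Z=1, X=5) weight 1/756
  (Y=1, W=1, U=0, V=2, Z=1, X=2) weight 1/1512
  (Y=1, W=2, U=0, V=1, Z=1, X=2) weight 1/6048
  … 86 more
Group by V:
  weight(V=1) = 11/378
  weight(V=2) = 89/2268
  weight(V=3) = 97/2268
Total weight = 11/378 + 89/2268 + 97/2268 = 1/9
P(V=1 | obs) = 11/378 / 1/9 = 11/42
P(V=2 | obs) = 89/2268 / 1/9 = 89/252
P(V=3 | obs) = 97/2268 / 1/9 = 97/252
argmax = 3

argmax_v P(V = v | obs) = 3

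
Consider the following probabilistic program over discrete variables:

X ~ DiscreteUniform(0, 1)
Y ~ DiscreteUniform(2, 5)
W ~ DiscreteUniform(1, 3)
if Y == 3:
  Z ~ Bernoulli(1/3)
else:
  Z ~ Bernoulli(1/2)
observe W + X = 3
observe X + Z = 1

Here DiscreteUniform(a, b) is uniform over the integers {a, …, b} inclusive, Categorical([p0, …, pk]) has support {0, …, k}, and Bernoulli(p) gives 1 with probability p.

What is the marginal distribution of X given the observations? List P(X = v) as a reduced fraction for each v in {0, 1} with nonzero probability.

P(X=0) = 11/24, P(X=1) = 13/24

Enumerate traces; 8 have nonzero weight after conditioning:
  (X=0, Y=2, W=3, Z=1) weight 1/48
  (X=0, Y=3, W=3, Z=1) weight 1/72
  (X=0, Y=4, W=3, Z=1) weight 1/48
  (X=0, Y=5, W=3, Z=1) weight 1/48
  (X=1, Y=2, W=2, Z=0) weight 1/48
  (X=1, Y=3, W=2, Z=0) weight 1/36
  (X=1, Y=4, W=2, Z=0) weight 1/48
  (X=1, Y=5, W=2, Z=0) weight 1/48
Group by X:
  weight(X=0) = 11/144
  weight(X=1) = 13/144
Total weight = 11/144 + 13/144 = 1/6
P(X=0 | obs) = 11/144 / 1/6 = 11/24
P(X=1 | obs) = 13/144 / 1/6 = 13/24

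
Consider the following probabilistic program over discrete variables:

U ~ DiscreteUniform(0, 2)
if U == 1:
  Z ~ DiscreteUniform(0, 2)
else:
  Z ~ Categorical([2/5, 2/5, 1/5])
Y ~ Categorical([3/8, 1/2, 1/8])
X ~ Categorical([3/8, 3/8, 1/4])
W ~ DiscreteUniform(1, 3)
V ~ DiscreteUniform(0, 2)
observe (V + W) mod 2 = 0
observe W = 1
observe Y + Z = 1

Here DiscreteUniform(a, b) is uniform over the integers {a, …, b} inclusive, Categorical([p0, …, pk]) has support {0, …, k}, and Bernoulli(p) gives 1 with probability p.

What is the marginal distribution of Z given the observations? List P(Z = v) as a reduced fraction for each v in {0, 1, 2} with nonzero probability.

Enumerate traces; 18 have nonzero weight after conditioning:
  (U=0, Z=0, Y=1, X=0, W=1, V=1) weight 1/360
  (U=0, Z=0, Y=1, X=1, W=1, V=1) weight 1/360
  (U=0, Z=0, Y=1, X=2, W=1, V=1) weight 1/540
  (U=0, Z=1, Y=0, X=0, W=1, V=1) weight 1/480
  (U=0, Z=1, Y=0, X=1, W=1, V=1) weight 1/480
  (U=0, Z=1, Y=0, X=2, W=1, V=1) weight 1/720
  (U=1, Z=0, Y=1, X=0, W=1, V=1) weight 1/432
  (U=1, Z=0, Y=1, X=1, W=1, V=1) weight 1/432
  … 10 more
Group by Z:
  weight(Z=0) = 17/810
  weight(Z=1) = 17/1080
Total weight = 17/810 + 17/1080 = 119/3240
P(Z=0 | obs) = 17/810 / 119/3240 = 4/7
P(Z=1 | obs) = 17/1080 / 119/3240 = 3/7

P(Z=0) = 4/7, P(Z=1) = 3/7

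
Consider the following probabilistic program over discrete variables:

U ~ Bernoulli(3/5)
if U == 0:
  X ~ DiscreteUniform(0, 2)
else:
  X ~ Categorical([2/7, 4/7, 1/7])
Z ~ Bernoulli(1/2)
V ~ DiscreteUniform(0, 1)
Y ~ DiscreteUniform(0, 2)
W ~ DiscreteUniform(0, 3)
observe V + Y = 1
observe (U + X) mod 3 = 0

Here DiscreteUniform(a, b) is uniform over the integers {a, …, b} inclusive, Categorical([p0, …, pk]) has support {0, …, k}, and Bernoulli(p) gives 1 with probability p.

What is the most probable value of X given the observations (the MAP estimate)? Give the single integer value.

Enumerate traces; 32 have nonzero weight after conditioning:
  (U=0, X=0, Z=0, V=0, Y=1, W=0) weight 1/360
  (U=0, X=0, Z=0, V=0, Y=1, W=1) weight 1/360
  (U=0, X=0, Z=0, V=0, Y=1, W=2) weight 1/360
  (U=0, X=0, Z=0, V=0, Y=1, W=3) weight 1/360
  (U=0, X=0, Z=0, V=1, Y=0, W=0) weight 1/360
  (U=0, X=0, Z=0, V=1, Y=0, W=1) weight 1/360
  (U=0, X=0, Z=0, V=1, Y=0, W=2) weight 1/360
  (U=0, X=0, Z=0, V=1, Y=0, W=3) weight 1/360
  (U=1, X=2, Z=0, V=0, Y=1, W=0) weight 1/560
  … 23 more
Group by X:
  weight(X=0) = 2/45
  weight(X=2) = 1/35
Total weight = 2/45 + 1/35 = 23/315
P(X=0 | obs) = 2/45 / 23/315 = 14/23
P(X=2 | obs) = 1/35 / 23/315 = 9/23
argmax = 0

argmax_v P(X = v | obs) = 0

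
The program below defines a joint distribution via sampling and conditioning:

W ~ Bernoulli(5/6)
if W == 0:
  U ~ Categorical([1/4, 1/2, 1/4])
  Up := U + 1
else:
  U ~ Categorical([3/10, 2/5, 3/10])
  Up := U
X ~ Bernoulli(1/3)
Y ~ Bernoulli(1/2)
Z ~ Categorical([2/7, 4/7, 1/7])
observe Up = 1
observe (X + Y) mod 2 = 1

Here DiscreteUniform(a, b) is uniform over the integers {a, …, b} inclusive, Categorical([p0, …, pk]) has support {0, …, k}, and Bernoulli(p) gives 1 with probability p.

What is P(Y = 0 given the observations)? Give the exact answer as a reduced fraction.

P(Y = 0 | obs) = 1/3

Enumerate traces; 12 have nonzero weight after conditioning:
  (W=0, U=0, X=0, Y=1, Z=0) weight 1/252
  (W=0, U=0, X=0, Y=1, Z=1) weight 1/126
  (W=0, U=0, X=0, Y=1, Z=2) weight 1/504
  (W=0, U=0, X=1, Y=0, Z=0) weight 1/504
  (W=0, U=0, X=1, Y=0, Z=1) weight 1/252
  (W=0, U=0, X=1, Y=0, Z=2) weight 1/1008
  (W=1, U=1, X=0, Y=1, Z=0) weight 2/63
  (W=1, U=1, X=0, Y=1, Z=1) weight 4/63
  … 4 more
Group by Y:
  weight(Y=0) = 1/16
  weight(Y=1) = 1/8
Total weight = 1/16 + 1/8 = 3/16
P(Y=0 | obs) = 1/16 / 3/16 = 1/3
P(Y=1 | obs) = 1/8 / 3/16 = 2/3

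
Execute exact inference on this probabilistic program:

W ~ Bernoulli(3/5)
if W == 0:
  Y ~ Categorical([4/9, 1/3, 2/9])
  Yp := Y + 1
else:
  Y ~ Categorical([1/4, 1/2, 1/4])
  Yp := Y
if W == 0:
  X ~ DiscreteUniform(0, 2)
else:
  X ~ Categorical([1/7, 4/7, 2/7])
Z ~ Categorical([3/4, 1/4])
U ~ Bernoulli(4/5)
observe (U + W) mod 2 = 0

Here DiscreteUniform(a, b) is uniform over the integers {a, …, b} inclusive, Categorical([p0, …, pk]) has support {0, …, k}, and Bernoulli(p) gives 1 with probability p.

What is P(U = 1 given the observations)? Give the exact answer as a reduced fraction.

Enumerate traces; 36 have nonzero weight after conditioning:
  (W=0, Y=0, X=0, Z=0, U=0) weight 2/225
  (W=0, Y=0, X=0, Z=1, U=0) weight 2/675
  (W=0, Y=0, X=1, Z=0, U=0) weight 2/225
  (W=0, Y=0, X=1, Z=1, U=0) weight 2/675
  (W=0, Y=0, X=2, Z=0, U=0) weight 2/225
  (W=0, Y=0, X=2, Z=1, U=0) weight 2/675
  (W=0, Y=1, X=0, Z=0, U=0) weight 1/150
  (W=0, Y=1, X=0, Z=1, U=0) weight 1/450
  (W=1, Y=0, X=0, Z=0, U=1) weight 9/700
  … 27 more
Group by U:
  weight(U=0) = 2/25
  weight(U=1) = 12/25
Total weight = 2/25 + 12/25 = 14/25
P(U=0 | obs) = 2/25 / 14/25 = 1/7
P(U=1 | obs) = 12/25 / 14/25 = 6/7

P(U = 1 | obs) = 6/7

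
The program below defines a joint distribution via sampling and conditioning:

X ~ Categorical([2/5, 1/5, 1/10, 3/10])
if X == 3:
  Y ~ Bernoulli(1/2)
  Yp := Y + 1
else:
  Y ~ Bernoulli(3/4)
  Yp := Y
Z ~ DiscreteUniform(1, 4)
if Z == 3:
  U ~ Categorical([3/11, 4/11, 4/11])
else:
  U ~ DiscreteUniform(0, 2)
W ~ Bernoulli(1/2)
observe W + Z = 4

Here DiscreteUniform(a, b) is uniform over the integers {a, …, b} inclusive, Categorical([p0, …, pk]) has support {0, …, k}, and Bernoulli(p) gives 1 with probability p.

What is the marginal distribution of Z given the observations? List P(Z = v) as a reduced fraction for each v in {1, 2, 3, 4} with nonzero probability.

P(Z=3) = 1/2, P(Z=4) = 1/2

Enumerate traces; 48 have nonzero weight after conditioning:
  (X=0, Y=0, Z=3, U=0, W=1) weight 3/880
  (X=0, Y=0, Z=3, U=1, W=1) weight 1/220
  (X=0, Y=0, Z=3, U=2, W=1) weight 1/220
  (X=0, Y=0, Z=4, U=0, W=0) weight 1/240
  (X=0, Y=0, Z=4, U=1, W=0) weight 1/240
  (X=0, Y=0, Z=4, U=2, W=0) weight 1/240
  (X=0, Y=1, Z=3, U=0, W=1) weight 9/880
  (X=0, Y=1, Z=3, U=1, W=1) weight 3/220
  … 40 more
Group by Z:
  weight(Z=3) = 1/8
  weight(Z=4) = 1/8
Total weight = 1/8 + 1/8 = 1/4
P(Z=3 | obs) = 1/8 / 1/4 = 1/2
P(Z=4 | obs) = 1/8 / 1/4 = 1/2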